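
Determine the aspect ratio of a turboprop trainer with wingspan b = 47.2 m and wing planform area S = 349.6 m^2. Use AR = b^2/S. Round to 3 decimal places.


Step 1: b^2 = 47.2^2 = 2227.84
Step 2: AR = 2227.84 / 349.6 = 6.373

6.373


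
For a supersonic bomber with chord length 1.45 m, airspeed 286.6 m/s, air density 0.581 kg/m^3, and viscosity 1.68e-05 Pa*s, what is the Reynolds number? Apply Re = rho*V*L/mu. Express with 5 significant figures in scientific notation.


Step 1: Numerator = rho * V * L = 0.581 * 286.6 * 1.45 = 241.44617
Step 2: Re = 241.44617 / 1.68e-05
Step 3: Re = 1.4372e+07

1.4372e+07


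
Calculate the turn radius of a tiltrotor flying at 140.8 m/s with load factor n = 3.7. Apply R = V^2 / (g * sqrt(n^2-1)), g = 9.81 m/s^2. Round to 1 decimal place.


Step 1: V^2 = 140.8^2 = 19824.64
Step 2: n^2 - 1 = 3.7^2 - 1 = 12.69
Step 3: sqrt(12.69) = 3.562303
Step 4: R = 19824.64 / (9.81 * 3.562303) = 567.3 m

567.3


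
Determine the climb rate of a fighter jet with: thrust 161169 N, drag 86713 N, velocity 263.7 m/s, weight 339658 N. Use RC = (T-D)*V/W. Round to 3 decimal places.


Step 1: Excess thrust = T - D = 161169 - 86713 = 74456 N
Step 2: Excess power = 74456 * 263.7 = 19634047.2 W
Step 3: RC = 19634047.2 / 339658 = 57.805 m/s

57.805


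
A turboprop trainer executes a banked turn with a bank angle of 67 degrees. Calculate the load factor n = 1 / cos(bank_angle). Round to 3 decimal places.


Step 1: Convert 67 degrees to radians = 1.169371
Step 2: cos(67 deg) = 0.390731
Step 3: n = 1 / 0.390731 = 2.559

2.559


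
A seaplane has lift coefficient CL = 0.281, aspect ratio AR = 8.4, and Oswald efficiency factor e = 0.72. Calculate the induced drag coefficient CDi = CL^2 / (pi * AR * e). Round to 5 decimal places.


Step 1: CL^2 = 0.281^2 = 0.078961
Step 2: pi * AR * e = 3.14159 * 8.4 * 0.72 = 19.000352
Step 3: CDi = 0.078961 / 19.000352 = 0.00416

0.00416


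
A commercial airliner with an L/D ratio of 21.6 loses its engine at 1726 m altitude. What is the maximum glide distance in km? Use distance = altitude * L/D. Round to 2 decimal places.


Step 1: Glide distance = altitude * L/D = 1726 * 21.6 = 37281.6 m
Step 2: Convert to km: 37281.6 / 1000 = 37.28 km

37.28


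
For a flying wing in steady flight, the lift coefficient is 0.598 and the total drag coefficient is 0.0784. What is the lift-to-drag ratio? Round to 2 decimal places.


Step 1: L/D = CL / CD = 0.598 / 0.0784
Step 2: L/D = 7.63

7.63


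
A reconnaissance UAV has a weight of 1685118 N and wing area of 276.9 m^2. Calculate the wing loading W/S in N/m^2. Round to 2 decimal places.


Step 1: Wing loading = W / S = 1685118 / 276.9
Step 2: Wing loading = 6085.66 N/m^2

6085.66


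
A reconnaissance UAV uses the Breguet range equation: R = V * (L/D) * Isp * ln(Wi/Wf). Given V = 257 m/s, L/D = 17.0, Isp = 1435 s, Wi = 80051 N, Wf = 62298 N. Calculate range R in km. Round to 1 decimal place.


Step 1: Coefficient = V * (L/D) * Isp = 257 * 17.0 * 1435 = 6269515.0 m
Step 2: Wi/Wf = 80051 / 62298 = 1.284969
Step 3: ln(1.284969) = 0.250735
Step 4: R = 6269515.0 * 0.250735 = 1571984.4 m = 1572.0 km

1572.0


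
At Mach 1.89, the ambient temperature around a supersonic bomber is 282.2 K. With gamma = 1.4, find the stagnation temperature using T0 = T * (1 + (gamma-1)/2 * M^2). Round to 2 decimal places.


Step 1: (gamma-1)/2 = 0.2
Step 2: M^2 = 3.5721
Step 3: 1 + 0.2 * 3.5721 = 1.71442
Step 4: T0 = 282.2 * 1.71442 = 483.81 K

483.81


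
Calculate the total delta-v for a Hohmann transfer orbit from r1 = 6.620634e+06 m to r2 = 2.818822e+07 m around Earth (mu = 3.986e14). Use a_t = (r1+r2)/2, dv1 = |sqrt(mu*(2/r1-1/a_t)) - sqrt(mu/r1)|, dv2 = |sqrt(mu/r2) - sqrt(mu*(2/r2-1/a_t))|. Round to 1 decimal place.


Step 1: Transfer semi-major axis a_t = (6.620634e+06 + 2.818822e+07) / 2 = 1.740443e+07 m
Step 2: v1 (circular at r1) = sqrt(mu/r1) = 7759.23 m/s
Step 3: v_t1 = sqrt(mu*(2/r1 - 1/a_t)) = 9874.68 m/s
Step 4: dv1 = |9874.68 - 7759.23| = 2115.44 m/s
Step 5: v2 (circular at r2) = 3760.41 m/s, v_t2 = 2319.29 m/s
Step 6: dv2 = |3760.41 - 2319.29| = 1441.12 m/s
Step 7: Total delta-v = 2115.44 + 1441.12 = 3556.6 m/s

3556.6


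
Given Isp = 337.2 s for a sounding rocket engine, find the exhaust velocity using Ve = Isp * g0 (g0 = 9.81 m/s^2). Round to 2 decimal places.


Step 1: Ve = Isp * g0 = 337.2 * 9.81
Step 2: Ve = 3307.93 m/s

3307.93


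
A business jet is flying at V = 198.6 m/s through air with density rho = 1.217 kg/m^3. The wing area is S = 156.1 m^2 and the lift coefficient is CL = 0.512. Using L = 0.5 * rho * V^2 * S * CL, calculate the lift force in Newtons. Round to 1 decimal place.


Step 1: Calculate dynamic pressure q = 0.5 * 1.217 * 198.6^2 = 0.5 * 1.217 * 39441.96 = 24000.4327 Pa
Step 2: Multiply by wing area and lift coefficient: L = 24000.4327 * 156.1 * 0.512
Step 3: L = 3746467.5382 * 0.512 = 1918191.4 N

1918191.4


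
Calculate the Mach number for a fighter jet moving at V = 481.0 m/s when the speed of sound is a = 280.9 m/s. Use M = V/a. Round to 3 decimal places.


Step 1: M = V / a = 481.0 / 280.9
Step 2: M = 1.712

1.712


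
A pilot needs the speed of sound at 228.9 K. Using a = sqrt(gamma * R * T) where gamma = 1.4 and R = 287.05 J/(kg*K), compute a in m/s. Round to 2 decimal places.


Step 1: gamma * R * T = 1.4 * 287.05 * 228.9 = 91988.043
Step 2: a = sqrt(91988.043) = 303.30 m/s

303.30


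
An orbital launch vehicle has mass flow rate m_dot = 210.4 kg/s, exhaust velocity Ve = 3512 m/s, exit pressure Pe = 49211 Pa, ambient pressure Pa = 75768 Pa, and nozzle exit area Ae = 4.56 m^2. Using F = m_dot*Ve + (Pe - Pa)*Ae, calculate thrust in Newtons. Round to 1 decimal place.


Step 1: Momentum thrust = m_dot * Ve = 210.4 * 3512 = 738924.8 N
Step 2: Pressure thrust = (Pe - Pa) * Ae = (49211 - 75768) * 4.56 = -121099.92 N
Step 3: Total thrust F = 738924.8 + -121099.92 = 617824.9 N

617824.9


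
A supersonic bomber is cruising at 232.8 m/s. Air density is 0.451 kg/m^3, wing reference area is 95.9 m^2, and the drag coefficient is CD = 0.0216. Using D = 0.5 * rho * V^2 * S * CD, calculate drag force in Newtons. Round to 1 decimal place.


Step 1: Dynamic pressure q = 0.5 * 0.451 * 232.8^2 = 12221.1619 Pa
Step 2: Drag D = q * S * CD = 12221.1619 * 95.9 * 0.0216
Step 3: D = 25315.4 N

25315.4


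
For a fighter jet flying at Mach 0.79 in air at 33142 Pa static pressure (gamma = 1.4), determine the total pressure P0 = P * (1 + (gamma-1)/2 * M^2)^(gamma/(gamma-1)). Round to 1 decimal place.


Step 1: (gamma-1)/2 * M^2 = 0.2 * 0.6241 = 0.12482
Step 2: 1 + 0.12482 = 1.12482
Step 3: Exponent gamma/(gamma-1) = 3.5
Step 4: P0 = 33142 * 1.12482^3.5 = 50023.0 Pa

50023.0


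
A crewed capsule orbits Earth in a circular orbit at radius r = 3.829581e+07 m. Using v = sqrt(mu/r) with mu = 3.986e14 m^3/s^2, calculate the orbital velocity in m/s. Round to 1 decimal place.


Step 1: mu / r = 3.986e14 / 3.829581e+07 = 10408449.3839
Step 2: v = sqrt(10408449.3839) = 3226.2 m/s

3226.2


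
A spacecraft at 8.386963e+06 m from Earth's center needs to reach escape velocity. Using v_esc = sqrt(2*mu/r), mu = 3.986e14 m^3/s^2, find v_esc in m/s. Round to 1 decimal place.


Step 1: 2*mu/r = 2 * 3.986e14 / 8.386963e+06 = 95052285.3147
Step 2: v_esc = sqrt(95052285.3147) = 9749.5 m/s

9749.5


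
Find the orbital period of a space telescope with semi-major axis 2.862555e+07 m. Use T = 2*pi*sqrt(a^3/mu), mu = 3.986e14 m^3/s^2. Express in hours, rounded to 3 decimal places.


Step 1: a^3 / mu = 2.345641e+22 / 3.986e14 = 5.884699e+07
Step 2: sqrt(5.884699e+07) = 7671.1789 s
Step 3: T = 2*pi * 7671.1789 = 48199.44 s
Step 4: T in hours = 48199.44 / 3600 = 13.389 hours

13.389


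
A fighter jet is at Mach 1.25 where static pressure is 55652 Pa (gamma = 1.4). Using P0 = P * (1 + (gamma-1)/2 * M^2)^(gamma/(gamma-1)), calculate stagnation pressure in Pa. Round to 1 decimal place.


Step 1: (gamma-1)/2 * M^2 = 0.2 * 1.5625 = 0.3125
Step 2: 1 + 0.3125 = 1.3125
Step 3: Exponent gamma/(gamma-1) = 3.5
Step 4: P0 = 55652 * 1.3125^3.5 = 144154.6 Pa

144154.6


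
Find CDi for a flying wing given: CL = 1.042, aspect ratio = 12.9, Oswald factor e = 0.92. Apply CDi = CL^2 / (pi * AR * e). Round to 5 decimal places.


Step 1: CL^2 = 1.042^2 = 1.085764
Step 2: pi * AR * e = 3.14159 * 12.9 * 0.92 = 37.284422
Step 3: CDi = 1.085764 / 37.284422 = 0.02912

0.02912


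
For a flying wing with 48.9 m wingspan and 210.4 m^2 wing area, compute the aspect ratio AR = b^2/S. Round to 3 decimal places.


Step 1: b^2 = 48.9^2 = 2391.21
Step 2: AR = 2391.21 / 210.4 = 11.365

11.365


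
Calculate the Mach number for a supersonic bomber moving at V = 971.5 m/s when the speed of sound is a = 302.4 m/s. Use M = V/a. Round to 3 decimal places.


Step 1: M = V / a = 971.5 / 302.4
Step 2: M = 3.213

3.213


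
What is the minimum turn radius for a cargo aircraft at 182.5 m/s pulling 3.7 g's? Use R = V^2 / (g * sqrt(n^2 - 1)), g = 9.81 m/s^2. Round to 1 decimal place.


Step 1: V^2 = 182.5^2 = 33306.25
Step 2: n^2 - 1 = 3.7^2 - 1 = 12.69
Step 3: sqrt(12.69) = 3.562303
Step 4: R = 33306.25 / (9.81 * 3.562303) = 953.1 m

953.1


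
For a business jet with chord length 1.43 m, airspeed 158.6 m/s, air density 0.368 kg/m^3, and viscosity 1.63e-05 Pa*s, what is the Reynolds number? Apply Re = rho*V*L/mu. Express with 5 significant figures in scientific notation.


Step 1: Numerator = rho * V * L = 0.368 * 158.6 * 1.43 = 83.461664
Step 2: Re = 83.461664 / 1.63e-05
Step 3: Re = 5.1203e+06

5.1203e+06


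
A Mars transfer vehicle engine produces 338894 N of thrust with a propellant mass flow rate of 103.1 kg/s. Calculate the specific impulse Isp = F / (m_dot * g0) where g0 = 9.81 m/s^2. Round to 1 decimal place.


Step 1: m_dot * g0 = 103.1 * 9.81 = 1011.41
Step 2: Isp = 338894 / 1011.41 = 335.1 s

335.1


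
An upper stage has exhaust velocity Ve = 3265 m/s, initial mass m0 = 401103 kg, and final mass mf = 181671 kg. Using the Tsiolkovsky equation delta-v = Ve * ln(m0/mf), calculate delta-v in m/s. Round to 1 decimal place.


Step 1: Mass ratio m0/mf = 401103 / 181671 = 2.207854
Step 2: ln(2.207854) = 0.792021
Step 3: delta-v = 3265 * 0.792021 = 2585.9 m/s

2585.9


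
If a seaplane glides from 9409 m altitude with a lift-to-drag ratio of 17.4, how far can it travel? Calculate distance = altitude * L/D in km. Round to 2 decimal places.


Step 1: Glide distance = altitude * L/D = 9409 * 17.4 = 163716.6 m
Step 2: Convert to km: 163716.6 / 1000 = 163.72 km

163.72


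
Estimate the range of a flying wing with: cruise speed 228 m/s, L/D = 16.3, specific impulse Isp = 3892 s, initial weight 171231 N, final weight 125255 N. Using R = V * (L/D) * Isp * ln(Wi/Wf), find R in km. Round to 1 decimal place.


Step 1: Coefficient = V * (L/D) * Isp = 228 * 16.3 * 3892 = 14464228.8 m
Step 2: Wi/Wf = 171231 / 125255 = 1.367059
Step 3: ln(1.367059) = 0.312662
Step 4: R = 14464228.8 * 0.312662 = 4522412.7 m = 4522.4 km

4522.4


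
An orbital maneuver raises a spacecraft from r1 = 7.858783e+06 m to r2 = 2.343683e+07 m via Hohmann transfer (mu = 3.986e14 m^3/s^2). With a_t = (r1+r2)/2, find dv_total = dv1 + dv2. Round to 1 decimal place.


Step 1: Transfer semi-major axis a_t = (7.858783e+06 + 2.343683e+07) / 2 = 1.564781e+07 m
Step 2: v1 (circular at r1) = sqrt(mu/r1) = 7121.82 m/s
Step 3: v_t1 = sqrt(mu*(2/r1 - 1/a_t)) = 8715.93 m/s
Step 4: dv1 = |8715.93 - 7121.82| = 1594.11 m/s
Step 5: v2 (circular at r2) = 4124.01 m/s, v_t2 = 2922.61 m/s
Step 6: dv2 = |4124.01 - 2922.61| = 1201.4 m/s
Step 7: Total delta-v = 1594.11 + 1201.4 = 2795.5 m/s

2795.5


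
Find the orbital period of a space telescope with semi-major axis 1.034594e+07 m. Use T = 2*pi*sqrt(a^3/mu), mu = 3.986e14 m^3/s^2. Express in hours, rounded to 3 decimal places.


Step 1: a^3 / mu = 1.107414e+21 / 3.986e14 = 2.778258e+06
Step 2: sqrt(2.778258e+06) = 1666.8107 s
Step 3: T = 2*pi * 1666.8107 = 10472.88 s
Step 4: T in hours = 10472.88 / 3600 = 2.909 hours

2.909


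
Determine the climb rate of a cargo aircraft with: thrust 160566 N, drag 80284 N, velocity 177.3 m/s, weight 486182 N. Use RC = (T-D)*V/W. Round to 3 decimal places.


Step 1: Excess thrust = T - D = 160566 - 80284 = 80282 N
Step 2: Excess power = 80282 * 177.3 = 14233998.6 W
Step 3: RC = 14233998.6 / 486182 = 29.277 m/s

29.277


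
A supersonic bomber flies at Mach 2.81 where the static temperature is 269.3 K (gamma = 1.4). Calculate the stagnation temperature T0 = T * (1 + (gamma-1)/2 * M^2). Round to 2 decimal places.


Step 1: (gamma-1)/2 = 0.2
Step 2: M^2 = 7.8961
Step 3: 1 + 0.2 * 7.8961 = 2.57922
Step 4: T0 = 269.3 * 2.57922 = 694.58 K

694.58


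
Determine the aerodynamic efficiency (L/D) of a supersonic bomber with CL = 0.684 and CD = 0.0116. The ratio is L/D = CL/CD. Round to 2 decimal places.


Step 1: L/D = CL / CD = 0.684 / 0.0116
Step 2: L/D = 58.97

58.97


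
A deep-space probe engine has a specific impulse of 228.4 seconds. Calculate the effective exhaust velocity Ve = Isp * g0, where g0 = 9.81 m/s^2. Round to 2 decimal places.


Step 1: Ve = Isp * g0 = 228.4 * 9.81
Step 2: Ve = 2240.60 m/s

2240.60


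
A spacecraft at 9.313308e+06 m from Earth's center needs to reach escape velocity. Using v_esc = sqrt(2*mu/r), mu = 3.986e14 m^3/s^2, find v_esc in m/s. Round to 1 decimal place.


Step 1: 2*mu/r = 2 * 3.986e14 / 9.313308e+06 = 85597942.2134
Step 2: v_esc = sqrt(85597942.2134) = 9251.9 m/s

9251.9


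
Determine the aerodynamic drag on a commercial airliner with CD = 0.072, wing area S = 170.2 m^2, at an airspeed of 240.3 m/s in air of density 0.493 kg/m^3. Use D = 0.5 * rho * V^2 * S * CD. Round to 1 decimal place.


Step 1: Dynamic pressure q = 0.5 * 0.493 * 240.3^2 = 14233.9182 Pa
Step 2: Drag D = q * S * CD = 14233.9182 * 170.2 * 0.072
Step 3: D = 174428.1 N

174428.1


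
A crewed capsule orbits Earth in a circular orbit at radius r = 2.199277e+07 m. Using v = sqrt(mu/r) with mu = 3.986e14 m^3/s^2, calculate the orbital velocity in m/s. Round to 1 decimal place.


Step 1: mu / r = 3.986e14 / 2.199277e+07 = 18124138.069
Step 2: v = sqrt(18124138.069) = 4257.2 m/s

4257.2


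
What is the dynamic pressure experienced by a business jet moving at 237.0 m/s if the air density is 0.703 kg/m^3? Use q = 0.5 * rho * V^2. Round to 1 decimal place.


Step 1: V^2 = 237.0^2 = 56169.0
Step 2: q = 0.5 * 0.703 * 56169.0
Step 3: q = 19743.4 Pa

19743.4


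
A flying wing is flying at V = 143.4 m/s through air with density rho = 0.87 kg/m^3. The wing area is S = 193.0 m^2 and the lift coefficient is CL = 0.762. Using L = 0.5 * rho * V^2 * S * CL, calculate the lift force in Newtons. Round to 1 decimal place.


Step 1: Calculate dynamic pressure q = 0.5 * 0.87 * 143.4^2 = 0.5 * 0.87 * 20563.56 = 8945.1486 Pa
Step 2: Multiply by wing area and lift coefficient: L = 8945.1486 * 193.0 * 0.762
Step 3: L = 1726413.6798 * 0.762 = 1315527.2 N

1315527.2


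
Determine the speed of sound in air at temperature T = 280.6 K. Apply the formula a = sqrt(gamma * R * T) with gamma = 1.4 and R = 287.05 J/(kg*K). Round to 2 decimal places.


Step 1: gamma * R * T = 1.4 * 287.05 * 280.6 = 112764.722
Step 2: a = sqrt(112764.722) = 335.80 m/s

335.80


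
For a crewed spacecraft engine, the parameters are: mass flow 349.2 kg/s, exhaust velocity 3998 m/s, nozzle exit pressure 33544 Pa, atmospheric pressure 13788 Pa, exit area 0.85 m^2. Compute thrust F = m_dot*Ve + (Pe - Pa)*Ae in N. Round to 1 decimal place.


Step 1: Momentum thrust = m_dot * Ve = 349.2 * 3998 = 1396101.6 N
Step 2: Pressure thrust = (Pe - Pa) * Ae = (33544 - 13788) * 0.85 = 16792.60 N
Step 3: Total thrust F = 1396101.6 + 16792.60 = 1412894.2 N

1412894.2


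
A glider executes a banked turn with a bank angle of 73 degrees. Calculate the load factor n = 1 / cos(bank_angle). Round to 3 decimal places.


Step 1: Convert 73 degrees to radians = 1.27409
Step 2: cos(73 deg) = 0.292372
Step 3: n = 1 / 0.292372 = 3.420

3.420


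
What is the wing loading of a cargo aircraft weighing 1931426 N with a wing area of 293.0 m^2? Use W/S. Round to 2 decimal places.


Step 1: Wing loading = W / S = 1931426 / 293.0
Step 2: Wing loading = 6591.90 N/m^2

6591.90


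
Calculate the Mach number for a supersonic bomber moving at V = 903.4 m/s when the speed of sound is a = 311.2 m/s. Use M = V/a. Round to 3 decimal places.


Step 1: M = V / a = 903.4 / 311.2
Step 2: M = 2.903

2.903


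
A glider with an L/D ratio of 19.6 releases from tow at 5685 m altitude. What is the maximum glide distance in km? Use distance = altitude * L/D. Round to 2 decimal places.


Step 1: Glide distance = altitude * L/D = 5685 * 19.6 = 111426.0 m
Step 2: Convert to km: 111426.0 / 1000 = 111.43 km

111.43


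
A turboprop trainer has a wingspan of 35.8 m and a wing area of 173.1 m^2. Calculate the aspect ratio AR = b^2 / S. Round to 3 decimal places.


Step 1: b^2 = 35.8^2 = 1281.64
Step 2: AR = 1281.64 / 173.1 = 7.404

7.404


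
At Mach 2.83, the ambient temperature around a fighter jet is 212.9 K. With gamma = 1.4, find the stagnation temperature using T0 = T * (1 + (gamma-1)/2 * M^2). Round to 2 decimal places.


Step 1: (gamma-1)/2 = 0.2
Step 2: M^2 = 8.0089
Step 3: 1 + 0.2 * 8.0089 = 2.60178
Step 4: T0 = 212.9 * 2.60178 = 553.92 K

553.92


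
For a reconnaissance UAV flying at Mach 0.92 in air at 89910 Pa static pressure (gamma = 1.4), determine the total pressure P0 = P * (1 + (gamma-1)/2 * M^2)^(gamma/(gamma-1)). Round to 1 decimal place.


Step 1: (gamma-1)/2 * M^2 = 0.2 * 0.8464 = 0.16928
Step 2: 1 + 0.16928 = 1.16928
Step 3: Exponent gamma/(gamma-1) = 3.5
Step 4: P0 = 89910 * 1.16928^3.5 = 155425.7 Pa

155425.7


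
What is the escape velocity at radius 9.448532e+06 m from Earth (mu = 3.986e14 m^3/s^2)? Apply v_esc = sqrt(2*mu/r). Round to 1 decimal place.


Step 1: 2*mu/r = 2 * 3.986e14 / 9.448532e+06 = 84372895.1757
Step 2: v_esc = sqrt(84372895.1757) = 9185.5 m/s

9185.5


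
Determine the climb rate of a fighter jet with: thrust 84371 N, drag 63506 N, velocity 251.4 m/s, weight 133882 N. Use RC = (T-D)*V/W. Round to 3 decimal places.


Step 1: Excess thrust = T - D = 84371 - 63506 = 20865 N
Step 2: Excess power = 20865 * 251.4 = 5245461.0 W
Step 3: RC = 5245461.0 / 133882 = 39.180 m/s

39.180


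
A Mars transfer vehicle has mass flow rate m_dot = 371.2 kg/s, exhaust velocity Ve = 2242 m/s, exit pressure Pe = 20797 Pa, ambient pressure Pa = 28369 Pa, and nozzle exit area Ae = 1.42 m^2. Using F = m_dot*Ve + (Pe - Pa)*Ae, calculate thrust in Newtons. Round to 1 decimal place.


Step 1: Momentum thrust = m_dot * Ve = 371.2 * 2242 = 832230.4 N
Step 2: Pressure thrust = (Pe - Pa) * Ae = (20797 - 28369) * 1.42 = -10752.24 N
Step 3: Total thrust F = 832230.4 + -10752.24 = 821478.2 N

821478.2


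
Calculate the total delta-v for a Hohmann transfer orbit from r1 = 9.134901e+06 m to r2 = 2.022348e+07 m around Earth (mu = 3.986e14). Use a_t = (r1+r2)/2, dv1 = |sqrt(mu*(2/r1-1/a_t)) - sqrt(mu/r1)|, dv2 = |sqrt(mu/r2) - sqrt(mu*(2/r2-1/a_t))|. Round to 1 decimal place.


Step 1: Transfer semi-major axis a_t = (9.134901e+06 + 2.022348e+07) / 2 = 1.467919e+07 m
Step 2: v1 (circular at r1) = sqrt(mu/r1) = 6605.67 m/s
Step 3: v_t1 = sqrt(mu*(2/r1 - 1/a_t)) = 7753.43 m/s
Step 4: dv1 = |7753.43 - 6605.67| = 1147.76 m/s
Step 5: v2 (circular at r2) = 4439.57 m/s, v_t2 = 3502.21 m/s
Step 6: dv2 = |4439.57 - 3502.21| = 937.36 m/s
Step 7: Total delta-v = 1147.76 + 937.36 = 2085.1 m/s

2085.1


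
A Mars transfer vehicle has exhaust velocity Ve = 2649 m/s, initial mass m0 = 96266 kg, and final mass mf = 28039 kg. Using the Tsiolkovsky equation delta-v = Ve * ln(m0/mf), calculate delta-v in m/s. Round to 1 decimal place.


Step 1: Mass ratio m0/mf = 96266 / 28039 = 3.433289
Step 2: ln(3.433289) = 1.233519
Step 3: delta-v = 2649 * 1.233519 = 3267.6 m/s

3267.6


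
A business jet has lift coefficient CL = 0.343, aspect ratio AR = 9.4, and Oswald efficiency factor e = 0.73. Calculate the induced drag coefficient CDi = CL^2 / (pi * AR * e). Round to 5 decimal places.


Step 1: CL^2 = 0.343^2 = 0.117649
Step 2: pi * AR * e = 3.14159 * 9.4 * 0.73 = 21.557609
Step 3: CDi = 0.117649 / 21.557609 = 0.00546

0.00546


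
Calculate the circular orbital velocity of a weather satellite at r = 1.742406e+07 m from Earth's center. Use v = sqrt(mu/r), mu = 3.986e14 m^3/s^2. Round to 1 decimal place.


Step 1: mu / r = 3.986e14 / 1.742406e+07 = 22876413.4191
Step 2: v = sqrt(22876413.4191) = 4782.9 m/s

4782.9


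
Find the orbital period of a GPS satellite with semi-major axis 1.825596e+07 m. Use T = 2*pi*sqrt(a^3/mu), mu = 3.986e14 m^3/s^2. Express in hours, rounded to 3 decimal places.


Step 1: a^3 / mu = 6.084348e+21 / 3.986e14 = 1.526429e+07
Step 2: sqrt(1.526429e+07) = 3906.9546 s
Step 3: T = 2*pi * 3906.9546 = 24548.12 s
Step 4: T in hours = 24548.12 / 3600 = 6.819 hours

6.819


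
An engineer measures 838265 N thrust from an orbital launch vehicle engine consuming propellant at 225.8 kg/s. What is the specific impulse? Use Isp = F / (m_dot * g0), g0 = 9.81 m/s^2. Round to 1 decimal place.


Step 1: m_dot * g0 = 225.8 * 9.81 = 2215.1
Step 2: Isp = 838265 / 2215.1 = 378.4 s

378.4


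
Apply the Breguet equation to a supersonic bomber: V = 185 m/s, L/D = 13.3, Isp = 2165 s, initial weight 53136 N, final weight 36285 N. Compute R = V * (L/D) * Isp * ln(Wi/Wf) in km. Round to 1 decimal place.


Step 1: Coefficient = V * (L/D) * Isp = 185 * 13.3 * 2165 = 5326982.5 m
Step 2: Wi/Wf = 53136 / 36285 = 1.464407
Step 3: ln(1.464407) = 0.38145
Step 4: R = 5326982.5 * 0.38145 = 2031978.7 m = 2032.0 km

2032.0


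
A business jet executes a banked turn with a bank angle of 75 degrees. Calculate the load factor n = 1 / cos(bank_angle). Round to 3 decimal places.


Step 1: Convert 75 degrees to radians = 1.308997
Step 2: cos(75 deg) = 0.258819
Step 3: n = 1 / 0.258819 = 3.864

3.864


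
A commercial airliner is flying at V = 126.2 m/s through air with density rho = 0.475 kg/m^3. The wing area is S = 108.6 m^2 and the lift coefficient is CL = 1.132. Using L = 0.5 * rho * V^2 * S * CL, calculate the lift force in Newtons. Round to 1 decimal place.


Step 1: Calculate dynamic pressure q = 0.5 * 0.475 * 126.2^2 = 0.5 * 0.475 * 15926.44 = 3782.5295 Pa
Step 2: Multiply by wing area and lift coefficient: L = 3782.5295 * 108.6 * 1.132
Step 3: L = 410782.7037 * 1.132 = 465006.0 N

465006.0


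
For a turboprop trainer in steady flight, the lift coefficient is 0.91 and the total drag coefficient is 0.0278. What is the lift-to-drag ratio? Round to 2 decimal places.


Step 1: L/D = CL / CD = 0.91 / 0.0278
Step 2: L/D = 32.73

32.73


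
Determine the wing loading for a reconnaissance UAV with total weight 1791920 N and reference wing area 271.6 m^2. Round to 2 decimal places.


Step 1: Wing loading = W / S = 1791920 / 271.6
Step 2: Wing loading = 6597.64 N/m^2

6597.64


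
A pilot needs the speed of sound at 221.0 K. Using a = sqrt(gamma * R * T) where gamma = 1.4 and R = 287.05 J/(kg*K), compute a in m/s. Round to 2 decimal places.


Step 1: gamma * R * T = 1.4 * 287.05 * 221.0 = 88813.27
Step 2: a = sqrt(88813.27) = 298.02 m/s

298.02


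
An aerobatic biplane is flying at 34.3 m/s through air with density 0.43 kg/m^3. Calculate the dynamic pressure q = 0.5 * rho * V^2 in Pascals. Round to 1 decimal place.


Step 1: V^2 = 34.3^2 = 1176.49
Step 2: q = 0.5 * 0.43 * 1176.49
Step 3: q = 252.9 Pa

252.9


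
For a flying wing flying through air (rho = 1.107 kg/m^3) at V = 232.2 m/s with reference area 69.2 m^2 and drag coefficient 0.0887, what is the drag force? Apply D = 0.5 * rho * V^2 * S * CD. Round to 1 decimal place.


Step 1: Dynamic pressure q = 0.5 * 1.107 * 232.2^2 = 29842.9709 Pa
Step 2: Drag D = q * S * CD = 29842.9709 * 69.2 * 0.0887
Step 3: D = 183177.3 N

183177.3


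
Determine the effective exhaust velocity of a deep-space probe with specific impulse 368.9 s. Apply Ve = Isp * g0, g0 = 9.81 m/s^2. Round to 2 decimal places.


Step 1: Ve = Isp * g0 = 368.9 * 9.81
Step 2: Ve = 3618.91 m/s

3618.91


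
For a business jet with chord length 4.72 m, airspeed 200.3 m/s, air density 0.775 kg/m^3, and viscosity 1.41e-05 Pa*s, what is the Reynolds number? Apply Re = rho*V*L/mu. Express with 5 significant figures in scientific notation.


Step 1: Numerator = rho * V * L = 0.775 * 200.3 * 4.72 = 732.6974
Step 2: Re = 732.6974 / 1.41e-05
Step 3: Re = 5.1964e+07

5.1964e+07


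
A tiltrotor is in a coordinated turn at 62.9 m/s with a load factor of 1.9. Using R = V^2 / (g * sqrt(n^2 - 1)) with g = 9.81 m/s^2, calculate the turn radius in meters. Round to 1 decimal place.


Step 1: V^2 = 62.9^2 = 3956.41
Step 2: n^2 - 1 = 1.9^2 - 1 = 2.61
Step 3: sqrt(2.61) = 1.615549
Step 4: R = 3956.41 / (9.81 * 1.615549) = 249.6 m

249.6


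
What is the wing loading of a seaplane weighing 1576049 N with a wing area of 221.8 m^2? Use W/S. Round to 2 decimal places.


Step 1: Wing loading = W / S = 1576049 / 221.8
Step 2: Wing loading = 7105.72 N/m^2

7105.72


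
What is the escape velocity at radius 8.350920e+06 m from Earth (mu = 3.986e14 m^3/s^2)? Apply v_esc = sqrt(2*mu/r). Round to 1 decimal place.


Step 1: 2*mu/r = 2 * 3.986e14 / 8.350920e+06 = 95462535.8643
Step 2: v_esc = sqrt(95462535.8643) = 9770.5 m/s

9770.5


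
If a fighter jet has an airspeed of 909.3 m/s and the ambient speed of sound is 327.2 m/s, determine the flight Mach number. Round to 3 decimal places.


Step 1: M = V / a = 909.3 / 327.2
Step 2: M = 2.779

2.779


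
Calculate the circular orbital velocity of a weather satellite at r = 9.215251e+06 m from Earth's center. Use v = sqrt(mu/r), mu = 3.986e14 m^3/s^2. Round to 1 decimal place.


Step 1: mu / r = 3.986e14 / 9.215251e+06 = 43254383.4129
Step 2: v = sqrt(43254383.4129) = 6576.8 m/s

6576.8


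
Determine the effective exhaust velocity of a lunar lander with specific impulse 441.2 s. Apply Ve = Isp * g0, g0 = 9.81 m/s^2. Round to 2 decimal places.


Step 1: Ve = Isp * g0 = 441.2 * 9.81
Step 2: Ve = 4328.17 m/s

4328.17


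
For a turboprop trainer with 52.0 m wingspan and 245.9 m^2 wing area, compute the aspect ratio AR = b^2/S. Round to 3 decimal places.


Step 1: b^2 = 52.0^2 = 2704.0
Step 2: AR = 2704.0 / 245.9 = 10.996

10.996


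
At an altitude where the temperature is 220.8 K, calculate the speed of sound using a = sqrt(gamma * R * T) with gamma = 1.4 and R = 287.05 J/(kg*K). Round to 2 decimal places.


Step 1: gamma * R * T = 1.4 * 287.05 * 220.8 = 88732.896
Step 2: a = sqrt(88732.896) = 297.88 m/s

297.88


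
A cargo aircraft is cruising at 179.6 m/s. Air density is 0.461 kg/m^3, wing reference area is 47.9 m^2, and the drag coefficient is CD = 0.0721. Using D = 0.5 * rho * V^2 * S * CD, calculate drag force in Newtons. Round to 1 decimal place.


Step 1: Dynamic pressure q = 0.5 * 0.461 * 179.6^2 = 7435.0449 Pa
Step 2: Drag D = q * S * CD = 7435.0449 * 47.9 * 0.0721
Step 3: D = 25677.6 N

25677.6


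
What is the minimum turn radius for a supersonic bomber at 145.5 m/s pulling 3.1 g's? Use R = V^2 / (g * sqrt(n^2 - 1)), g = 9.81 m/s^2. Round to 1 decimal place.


Step 1: V^2 = 145.5^2 = 21170.25
Step 2: n^2 - 1 = 3.1^2 - 1 = 8.61
Step 3: sqrt(8.61) = 2.93428
Step 4: R = 21170.25 / (9.81 * 2.93428) = 735.5 m

735.5


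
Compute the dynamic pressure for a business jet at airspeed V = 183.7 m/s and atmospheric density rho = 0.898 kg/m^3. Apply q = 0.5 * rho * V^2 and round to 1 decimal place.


Step 1: V^2 = 183.7^2 = 33745.69
Step 2: q = 0.5 * 0.898 * 33745.69
Step 3: q = 15151.8 Pa

15151.8


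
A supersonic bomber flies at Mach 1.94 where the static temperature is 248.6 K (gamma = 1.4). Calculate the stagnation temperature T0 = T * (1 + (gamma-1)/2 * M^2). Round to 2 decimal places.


Step 1: (gamma-1)/2 = 0.2
Step 2: M^2 = 3.7636
Step 3: 1 + 0.2 * 3.7636 = 1.75272
Step 4: T0 = 248.6 * 1.75272 = 435.73 K

435.73


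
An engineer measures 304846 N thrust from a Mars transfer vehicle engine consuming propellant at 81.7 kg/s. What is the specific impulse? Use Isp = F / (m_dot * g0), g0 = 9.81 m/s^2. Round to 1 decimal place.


Step 1: m_dot * g0 = 81.7 * 9.81 = 801.48
Step 2: Isp = 304846 / 801.48 = 380.4 s

380.4


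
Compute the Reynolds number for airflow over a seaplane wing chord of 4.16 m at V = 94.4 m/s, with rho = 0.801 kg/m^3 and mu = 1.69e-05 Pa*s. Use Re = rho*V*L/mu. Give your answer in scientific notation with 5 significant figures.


Step 1: Numerator = rho * V * L = 0.801 * 94.4 * 4.16 = 314.555904
Step 2: Re = 314.555904 / 1.69e-05
Step 3: Re = 1.8613e+07

1.8613e+07


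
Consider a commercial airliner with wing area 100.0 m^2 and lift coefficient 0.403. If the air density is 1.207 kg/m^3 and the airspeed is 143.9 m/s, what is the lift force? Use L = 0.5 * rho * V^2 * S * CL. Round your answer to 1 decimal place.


Step 1: Calculate dynamic pressure q = 0.5 * 1.207 * 143.9^2 = 0.5 * 1.207 * 20707.21 = 12496.8012 Pa
Step 2: Multiply by wing area and lift coefficient: L = 12496.8012 * 100.0 * 0.403
Step 3: L = 1249680.1235 * 0.403 = 503621.1 N

503621.1


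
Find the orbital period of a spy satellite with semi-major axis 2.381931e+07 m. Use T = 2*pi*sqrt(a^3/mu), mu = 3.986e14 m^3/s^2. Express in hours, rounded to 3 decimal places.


Step 1: a^3 / mu = 1.351411e+22 / 3.986e14 = 3.390395e+07
Step 2: sqrt(3.390395e+07) = 5822.7094 s
Step 3: T = 2*pi * 5822.7094 = 36585.16 s
Step 4: T in hours = 36585.16 / 3600 = 10.163 hours

10.163


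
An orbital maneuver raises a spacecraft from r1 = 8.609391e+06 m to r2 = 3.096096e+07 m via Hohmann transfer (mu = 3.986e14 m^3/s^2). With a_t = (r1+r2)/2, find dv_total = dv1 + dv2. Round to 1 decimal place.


Step 1: Transfer semi-major axis a_t = (8.609391e+06 + 3.096096e+07) / 2 = 1.978518e+07 m
Step 2: v1 (circular at r1) = sqrt(mu/r1) = 6804.28 m/s
Step 3: v_t1 = sqrt(mu*(2/r1 - 1/a_t)) = 8511.77 m/s
Step 4: dv1 = |8511.77 - 6804.28| = 1707.48 m/s
Step 5: v2 (circular at r2) = 3588.07 m/s, v_t2 = 2366.89 m/s
Step 6: dv2 = |3588.07 - 2366.89| = 1221.19 m/s
Step 7: Total delta-v = 1707.48 + 1221.19 = 2928.7 m/s

2928.7


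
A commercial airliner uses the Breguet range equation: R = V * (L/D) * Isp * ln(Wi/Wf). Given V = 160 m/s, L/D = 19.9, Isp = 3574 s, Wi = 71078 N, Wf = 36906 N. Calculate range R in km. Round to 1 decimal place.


Step 1: Coefficient = V * (L/D) * Isp = 160 * 19.9 * 3574 = 11379616.0 m
Step 2: Wi/Wf = 71078 / 36906 = 1.92592
Step 3: ln(1.92592) = 0.655404
Step 4: R = 11379616.0 * 0.655404 = 7458242.7 m = 7458.2 km

7458.2


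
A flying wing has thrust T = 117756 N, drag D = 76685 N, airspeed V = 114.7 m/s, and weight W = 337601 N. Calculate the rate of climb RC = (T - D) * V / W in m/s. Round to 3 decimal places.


Step 1: Excess thrust = T - D = 117756 - 76685 = 41071 N
Step 2: Excess power = 41071 * 114.7 = 4710843.7 W
Step 3: RC = 4710843.7 / 337601 = 13.954 m/s

13.954


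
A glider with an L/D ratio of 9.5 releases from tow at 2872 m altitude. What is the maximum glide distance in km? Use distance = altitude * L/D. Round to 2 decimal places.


Step 1: Glide distance = altitude * L/D = 2872 * 9.5 = 27284.0 m
Step 2: Convert to km: 27284.0 / 1000 = 27.28 km

27.28


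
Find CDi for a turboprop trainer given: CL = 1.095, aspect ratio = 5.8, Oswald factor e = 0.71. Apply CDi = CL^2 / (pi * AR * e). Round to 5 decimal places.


Step 1: CL^2 = 1.095^2 = 1.199025
Step 2: pi * AR * e = 3.14159 * 5.8 * 0.71 = 12.937079
Step 3: CDi = 1.199025 / 12.937079 = 0.09268

0.09268


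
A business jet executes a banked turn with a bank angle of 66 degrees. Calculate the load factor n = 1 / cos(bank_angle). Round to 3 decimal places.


Step 1: Convert 66 degrees to radians = 1.151917
Step 2: cos(66 deg) = 0.406737
Step 3: n = 1 / 0.406737 = 2.459

2.459


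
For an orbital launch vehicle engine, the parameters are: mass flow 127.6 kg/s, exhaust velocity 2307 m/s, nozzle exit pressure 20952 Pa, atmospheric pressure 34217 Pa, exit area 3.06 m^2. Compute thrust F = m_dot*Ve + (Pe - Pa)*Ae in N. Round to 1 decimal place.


Step 1: Momentum thrust = m_dot * Ve = 127.6 * 2307 = 294373.2 N
Step 2: Pressure thrust = (Pe - Pa) * Ae = (20952 - 34217) * 3.06 = -40590.90 N
Step 3: Total thrust F = 294373.2 + -40590.90 = 253782.3 N

253782.3


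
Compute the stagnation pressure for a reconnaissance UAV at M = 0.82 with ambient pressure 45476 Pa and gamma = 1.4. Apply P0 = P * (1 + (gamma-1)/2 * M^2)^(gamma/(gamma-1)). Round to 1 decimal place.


Step 1: (gamma-1)/2 * M^2 = 0.2 * 0.6724 = 0.13448
Step 2: 1 + 0.13448 = 1.13448
Step 3: Exponent gamma/(gamma-1) = 3.5
Step 4: P0 = 45476 * 1.13448^3.5 = 70724.7 Pa

70724.7


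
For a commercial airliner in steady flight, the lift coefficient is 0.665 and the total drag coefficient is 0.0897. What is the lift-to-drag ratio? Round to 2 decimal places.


Step 1: L/D = CL / CD = 0.665 / 0.0897
Step 2: L/D = 7.41

7.41


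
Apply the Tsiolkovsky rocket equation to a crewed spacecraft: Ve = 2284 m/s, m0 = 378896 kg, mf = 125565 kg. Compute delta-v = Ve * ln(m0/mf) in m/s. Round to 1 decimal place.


Step 1: Mass ratio m0/mf = 378896 / 125565 = 3.017529
Step 2: ln(3.017529) = 1.104438
Step 3: delta-v = 2284 * 1.104438 = 2522.5 m/s

2522.5


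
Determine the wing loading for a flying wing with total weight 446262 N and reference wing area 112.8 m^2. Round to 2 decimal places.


Step 1: Wing loading = W / S = 446262 / 112.8
Step 2: Wing loading = 3956.22 N/m^2

3956.22


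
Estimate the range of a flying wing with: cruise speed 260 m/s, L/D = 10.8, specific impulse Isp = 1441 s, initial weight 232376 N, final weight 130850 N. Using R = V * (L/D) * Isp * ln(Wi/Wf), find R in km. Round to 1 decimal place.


Step 1: Coefficient = V * (L/D) * Isp = 260 * 10.8 * 1441 = 4046328.0 m
Step 2: Wi/Wf = 232376 / 130850 = 1.775896
Step 3: ln(1.775896) = 0.574305
Step 4: R = 4046328.0 * 0.574305 = 2323826.9 m = 2323.8 km

2323.8


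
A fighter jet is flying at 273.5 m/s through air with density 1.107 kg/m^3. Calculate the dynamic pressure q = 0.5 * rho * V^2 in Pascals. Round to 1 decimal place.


Step 1: V^2 = 273.5^2 = 74802.25
Step 2: q = 0.5 * 1.107 * 74802.25
Step 3: q = 41403.0 Pa

41403.0


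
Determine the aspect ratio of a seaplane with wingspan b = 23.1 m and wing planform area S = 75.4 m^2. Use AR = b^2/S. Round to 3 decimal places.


Step 1: b^2 = 23.1^2 = 533.61
Step 2: AR = 533.61 / 75.4 = 7.077

7.077


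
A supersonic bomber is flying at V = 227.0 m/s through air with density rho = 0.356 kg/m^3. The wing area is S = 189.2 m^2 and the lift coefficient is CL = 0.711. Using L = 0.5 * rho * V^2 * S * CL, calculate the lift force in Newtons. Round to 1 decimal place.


Step 1: Calculate dynamic pressure q = 0.5 * 0.356 * 227.0^2 = 0.5 * 0.356 * 51529.0 = 9172.162 Pa
Step 2: Multiply by wing area and lift coefficient: L = 9172.162 * 189.2 * 0.711
Step 3: L = 1735373.0504 * 0.711 = 1233850.2 N

1233850.2


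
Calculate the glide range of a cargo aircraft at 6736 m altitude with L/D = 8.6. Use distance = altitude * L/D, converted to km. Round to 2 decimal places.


Step 1: Glide distance = altitude * L/D = 6736 * 8.6 = 57929.6 m
Step 2: Convert to km: 57929.6 / 1000 = 57.93 km

57.93


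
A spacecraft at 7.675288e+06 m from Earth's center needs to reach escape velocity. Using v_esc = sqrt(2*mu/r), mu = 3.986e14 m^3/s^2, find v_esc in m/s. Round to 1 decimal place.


Step 1: 2*mu/r = 2 * 3.986e14 / 7.675288e+06 = 103865809.3351
Step 2: v_esc = sqrt(103865809.3351) = 10191.5 m/s

10191.5


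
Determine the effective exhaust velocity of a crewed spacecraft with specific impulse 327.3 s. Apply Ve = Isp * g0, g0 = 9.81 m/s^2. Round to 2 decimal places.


Step 1: Ve = Isp * g0 = 327.3 * 9.81
Step 2: Ve = 3210.81 m/s

3210.81


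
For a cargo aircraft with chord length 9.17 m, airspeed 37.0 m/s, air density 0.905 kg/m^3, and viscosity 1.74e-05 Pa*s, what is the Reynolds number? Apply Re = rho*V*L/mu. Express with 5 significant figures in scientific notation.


Step 1: Numerator = rho * V * L = 0.905 * 37.0 * 9.17 = 307.05745
Step 2: Re = 307.05745 / 1.74e-05
Step 3: Re = 1.7647e+07

1.7647e+07


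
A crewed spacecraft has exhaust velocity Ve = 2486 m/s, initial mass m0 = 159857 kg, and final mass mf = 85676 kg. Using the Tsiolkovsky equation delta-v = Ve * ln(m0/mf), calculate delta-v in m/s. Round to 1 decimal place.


Step 1: Mass ratio m0/mf = 159857 / 85676 = 1.865832
Step 2: ln(1.865832) = 0.623707
Step 3: delta-v = 2486 * 0.623707 = 1550.5 m/s

1550.5


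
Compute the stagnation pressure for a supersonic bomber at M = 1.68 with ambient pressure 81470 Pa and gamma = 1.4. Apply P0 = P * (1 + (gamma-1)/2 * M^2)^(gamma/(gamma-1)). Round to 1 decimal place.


Step 1: (gamma-1)/2 * M^2 = 0.2 * 2.8224 = 0.56448
Step 2: 1 + 0.56448 = 1.56448
Step 3: Exponent gamma/(gamma-1) = 3.5
Step 4: P0 = 81470 * 1.56448^3.5 = 390204.9 Pa

390204.9


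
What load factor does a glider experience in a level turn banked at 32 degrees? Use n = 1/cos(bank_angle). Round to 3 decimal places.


Step 1: Convert 32 degrees to radians = 0.558505
Step 2: cos(32 deg) = 0.848048
Step 3: n = 1 / 0.848048 = 1.179

1.179


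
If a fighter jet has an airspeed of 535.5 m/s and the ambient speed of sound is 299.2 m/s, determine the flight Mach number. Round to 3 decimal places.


Step 1: M = V / a = 535.5 / 299.2
Step 2: M = 1.790

1.790


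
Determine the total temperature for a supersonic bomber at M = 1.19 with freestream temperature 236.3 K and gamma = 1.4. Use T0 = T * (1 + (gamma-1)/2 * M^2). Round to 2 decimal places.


Step 1: (gamma-1)/2 = 0.2
Step 2: M^2 = 1.4161
Step 3: 1 + 0.2 * 1.4161 = 1.28322
Step 4: T0 = 236.3 * 1.28322 = 303.22 K

303.22


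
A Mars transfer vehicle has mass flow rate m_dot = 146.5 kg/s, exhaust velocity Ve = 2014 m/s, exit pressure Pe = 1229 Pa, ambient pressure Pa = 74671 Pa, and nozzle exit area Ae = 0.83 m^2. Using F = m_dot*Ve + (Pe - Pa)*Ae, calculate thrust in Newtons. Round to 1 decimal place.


Step 1: Momentum thrust = m_dot * Ve = 146.5 * 2014 = 295051.0 N
Step 2: Pressure thrust = (Pe - Pa) * Ae = (1229 - 74671) * 0.83 = -60956.86 N
Step 3: Total thrust F = 295051.0 + -60956.86 = 234094.1 N

234094.1


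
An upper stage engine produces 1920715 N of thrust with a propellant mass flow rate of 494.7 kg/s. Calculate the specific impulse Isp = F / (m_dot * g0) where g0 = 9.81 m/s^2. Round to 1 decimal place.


Step 1: m_dot * g0 = 494.7 * 9.81 = 4853.01
Step 2: Isp = 1920715 / 4853.01 = 395.8 s

395.8


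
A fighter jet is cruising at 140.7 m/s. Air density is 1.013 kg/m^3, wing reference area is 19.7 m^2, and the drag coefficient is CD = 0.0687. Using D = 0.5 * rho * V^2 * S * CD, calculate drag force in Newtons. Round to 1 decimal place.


Step 1: Dynamic pressure q = 0.5 * 1.013 * 140.7^2 = 10026.9222 Pa
Step 2: Drag D = q * S * CD = 10026.9222 * 19.7 * 0.0687
Step 3: D = 13570.3 N

13570.3


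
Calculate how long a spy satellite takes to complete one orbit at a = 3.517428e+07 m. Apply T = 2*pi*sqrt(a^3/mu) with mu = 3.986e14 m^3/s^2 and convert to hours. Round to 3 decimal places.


Step 1: a^3 / mu = 4.351867e+22 / 3.986e14 = 1.091788e+08
Step 2: sqrt(1.091788e+08) = 10448.8664 s
Step 3: T = 2*pi * 10448.8664 = 65652.16 s
Step 4: T in hours = 65652.16 / 3600 = 18.237 hours

18.237


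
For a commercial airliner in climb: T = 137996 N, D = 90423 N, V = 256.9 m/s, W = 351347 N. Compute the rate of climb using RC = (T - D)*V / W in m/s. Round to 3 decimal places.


Step 1: Excess thrust = T - D = 137996 - 90423 = 47573 N
Step 2: Excess power = 47573 * 256.9 = 12221503.7 W
Step 3: RC = 12221503.7 / 351347 = 34.785 m/s

34.785
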